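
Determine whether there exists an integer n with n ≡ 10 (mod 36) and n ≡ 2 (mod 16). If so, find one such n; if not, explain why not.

The moduli are not coprime: gcd(36, 16) = 4. Compatibility requires 4 ∣ (2 − 10) = -8, which holds, so solutions exist.
List candidates n ≡ 10 (mod 36): 10, 46, 82. Modulo 16 these are 10, 14, 2; 82 gives 2 as required.
Check: 82 mod 36 = 10, 82 mod 16 = 2. ✓

n = 82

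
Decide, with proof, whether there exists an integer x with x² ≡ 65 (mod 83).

Take x = 56. Then 56² = 3136 = 37·83 + 65, so 56² ≡ 65 (mod 83).

x = 56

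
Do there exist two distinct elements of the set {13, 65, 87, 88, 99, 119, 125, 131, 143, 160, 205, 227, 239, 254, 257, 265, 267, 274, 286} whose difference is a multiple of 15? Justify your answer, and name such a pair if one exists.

13 mod 15 = 13 and 88 mod 15 = 13, so 88 − 13 = 75 = 5·15.

Yes: 13 and 88.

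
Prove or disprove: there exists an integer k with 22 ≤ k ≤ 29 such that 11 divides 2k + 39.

No, no such integer k in that range exists.

The values of 2k + 39 for k = 22, 23, …, 29 are 83, 85, 87, 89, 91, 93, 95, 97; reduced mod 11 these are 6, 8, 10, 1, 3, 5, 7, 9.
The residue 0 does not occur, so no k in [22, 29] makes 2k + 39 a multiple of 11.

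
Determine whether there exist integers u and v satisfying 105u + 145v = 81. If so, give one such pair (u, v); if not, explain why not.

Both 105 and 145 are divisible by gcd(105, 145) = 5, hence so is any combination 105u + 145v.
However 81 leaves remainder 1 on division by 5.
So the equation is unsolvable over ℤ.

There are no such integers.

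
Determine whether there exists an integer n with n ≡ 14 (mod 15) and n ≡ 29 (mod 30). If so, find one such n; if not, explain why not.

Here gcd(15, 30) = 15, and both 14 and 29 leave remainder 14 mod 15, so the system is consistent.
List candidates n ≡ 14 (mod 15): 14, 29. Modulo 30 these are 14, 29; 29 gives 29 as required.
Indeed 29 ≡ 14 (mod 15) and 29 ≡ 29 (mod 30).

n = 29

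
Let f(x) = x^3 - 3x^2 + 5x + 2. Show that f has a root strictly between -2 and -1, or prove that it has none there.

No.

Evaluate at the endpoints: f(-2) = -28, f(-1) = -7 — same sign (negative).
f'(x) = 3x^2 - 6x + 5 has discriminant (-6)² − 4·3·5 = -24 < 0, so f' has no real roots and is positive for every real x.
So f is strictly increasing; between -2 and -1 its values lie between f(-2) = -28 and f(-1) = -7, all negative. Therefore f has no root in (-2, -1).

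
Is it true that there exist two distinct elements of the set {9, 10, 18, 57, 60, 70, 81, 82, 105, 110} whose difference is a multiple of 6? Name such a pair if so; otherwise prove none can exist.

The pair (9, 57) works.

9 mod 6 = 3 and 57 mod 6 = 3, so 57 − 9 = 48 = 8·6.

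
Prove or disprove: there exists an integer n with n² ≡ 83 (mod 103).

n = 17 works: 17² = 289, and 289 − 83 = 206 = 2·103.

n = 17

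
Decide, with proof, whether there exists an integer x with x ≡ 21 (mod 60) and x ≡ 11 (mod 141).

Both moduli are multiples of 3 = gcd(60, 141), so any solution would satisfy x ≡ 21 and x ≡ 11 modulo 3 simultaneously.
But 21 mod 3 = 0 while 11 mod 3 = 2, a contradiction.
Hence the system has no solution.

There is no such integer.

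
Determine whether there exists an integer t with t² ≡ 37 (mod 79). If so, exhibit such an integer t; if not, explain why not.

79 is prime, so by Euler's criterion 37 is a square mod 79 iff 37^((79−1)/2) = 37^39 ≡ 1 (mod 79).
Repeated squaring mod 79: 37^2 = 1369 ≡ 26; 37^4 ≡ 26² = 676 ≡ 44; 37^8 ≡ 44² = 1936 ≡ 40; 37^16 ≡ 40² = 1600 ≡ 20; 37^32 ≡ 20² = 400 ≡ 5.
Since 39 = 32 + 4 + 2 + 1, 37^39 ≡ 5 · 44 · 26 · 37; multiplying out mod 79: 5·44 = 220 ≡ 62, then 62·26 = 1612 ≡ 32, then 32·37 = 1184 ≡ 78. Thus 37^39 ≡ 78 ≡ −1 (mod 79).
The value −1 means 37 is a non-residue modulo 79, so t² ≡ 37 (mod 79) is impossible.

No, no such integer exists.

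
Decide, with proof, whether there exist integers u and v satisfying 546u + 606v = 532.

There are no such integers.

Any value of 546u + 606v is a multiple of gcd(546, 606) = 6.
But 532 is not a multiple of 6 (it leaves remainder 4).
Hence no integers u, v satisfy the equation.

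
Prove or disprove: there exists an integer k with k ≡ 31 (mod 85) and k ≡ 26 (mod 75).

The moduli are not coprime: gcd(85, 75) = 5. Compatibility requires 5 ∣ (26 − 31) = -5, which holds, so solutions exist.
The integers ≡ 31 (mod 85) are 31, 116, 201, 286, 371, 456, 541, 626, …; their remainders mod 75 are 31, 41, 51, 61, 71, 6, 16, 26, so k = 626 is the first that is ≡ 26 (mod 75).
Indeed 626 ≡ 31 (mod 85) and 626 ≡ 26 (mod 75).

k = 626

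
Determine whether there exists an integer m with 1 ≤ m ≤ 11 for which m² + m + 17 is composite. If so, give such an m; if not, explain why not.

The values for m = 1, 2, …, 11 are 19, 23, 29, 37, 47, 59, 73, 89, 107, 127, 149, and each of these is prime.
So no value in the range makes the expression composite.

No such integer m in that range exists.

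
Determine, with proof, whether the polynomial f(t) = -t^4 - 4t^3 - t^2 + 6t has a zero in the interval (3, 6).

f(3) = -180 and f(6) = -2160, both negative, so a sign-change argument is unavailable; we show f keeps this sign on the whole interval.
Shift to the endpoint 3: with t = 3 + u (0 < u < 3), one computes f(3 + u) = -u^4 - 16u^3 - 91u^2 - 216u - 180.
All 5 nonzero coefficients of this polynomial in u are negative; hence for u > 0 the value is a sum of negative terms (the constant -180 among them).
So f is strictly negative on (3, 6); no root exists in the interval.

No such root exists.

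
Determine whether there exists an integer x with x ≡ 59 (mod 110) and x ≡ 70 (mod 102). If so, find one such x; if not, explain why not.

No, no such integer exists.

Both moduli are multiples of 2 = gcd(110, 102), so any solution would satisfy x ≡ 59 and x ≡ 70 modulo 2 simultaneously.
However 59 ≡ 1 and 70 ≡ 0 (mod 2), and 1 ≠ 0.
Hence the system has no solution.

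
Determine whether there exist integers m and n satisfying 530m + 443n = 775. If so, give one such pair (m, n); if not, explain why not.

Since gcd(530, 443) = 1, every integer is an integer combination of 530 and 443.
Run the Euclidean algorithm on 530 and 443: 530 = 1·443 + 87, 443 = 5·87 + 8, 87 = 10·8 + 7, 8 = 1·7 + 1, 7 = 7·1 + 0.
Unwinding: 1 = 8 − 1·7 = 8 − (87 − 10·8) = −87 + 11·8 = −87 + 11·(443 − 5·87) = 11·443 − 56·87 = 11·443 − 56·(530 − 1·443) = −56·530 + 67·443, i.e. 530·(-56) + 443·67 = 1.
Multiplying through by 775: m = (-56)·775 = -43400, n = 67·775 = 51925 is a solution.
Adding 98·443 to m and subtracting 98·530 from n gives the tidier solution (14, -15).
Indeed 530·14 + 443·(-15) = 7420 − 6645 = 775.

m = 14, n = -15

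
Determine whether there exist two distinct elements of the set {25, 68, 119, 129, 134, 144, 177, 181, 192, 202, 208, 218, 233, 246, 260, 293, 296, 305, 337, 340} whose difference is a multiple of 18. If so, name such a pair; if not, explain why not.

The pair (134, 260) works.

134 mod 18 = 8 and 260 mod 18 = 8, so 260 − 134 = 126 = 7·18.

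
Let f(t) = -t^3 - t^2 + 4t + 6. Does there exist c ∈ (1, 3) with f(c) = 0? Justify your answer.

f(1) = 8 and f(3) = -18, which have opposite signs.
Since f is a polynomial it is continuous on [1, 3].
By the Intermediate Value Theorem f must vanish at some point of (1, 3).

Yes, f has a root in the interval.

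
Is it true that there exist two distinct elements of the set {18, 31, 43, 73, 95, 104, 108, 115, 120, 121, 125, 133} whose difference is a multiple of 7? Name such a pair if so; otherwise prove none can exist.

The pair (18, 95) works.

Reduce each element mod 7: 18↦4, 31↦3, 43↦1, 73↦3, 95↦4, 104↦6, 108↦3, 115↦3, 120↦1, 121↦2, 125↦6, 133↦0. The residue 4 repeats (at 18 and 95), and 95 − 18 = 77 = 11·7.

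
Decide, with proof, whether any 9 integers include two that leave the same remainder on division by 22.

Consider the 9 integers 86, 87, …, 94. They lie in distinct residue classes modulo 22, since 9 ≤ 22.
Hence this collection has no pair with equal remainders mod 22, disproving the claim.

No, the set {86, 87, 88, 89, 90, 91, 92, 93, 94} is a counterexample.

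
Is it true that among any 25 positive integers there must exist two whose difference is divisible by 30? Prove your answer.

No, the set {134, 135, 136, 137, 138, 139, 140, 141, 142, 143, 144, 145, 146, 147, 148, 149, 150, 151, 152, 153, 154, 155, 156, 157, 158} is a counterexample.

Consider the 25 integers 134, 135, …, 158. They lie in distinct residue classes modulo 30, since 25 ≤ 30.
No two share a residue, so no pair has difference divisible by 30; the claim fails for this set.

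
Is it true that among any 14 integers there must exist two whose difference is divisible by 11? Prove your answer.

Each integer lies in one of the 11 residue classes modulo 11.
Placing 14 integers into 11 classes, some class receives at least two — say a and b.
Then a ≡ b (mod 11), i.e. 11 ∣ (a − b).

True.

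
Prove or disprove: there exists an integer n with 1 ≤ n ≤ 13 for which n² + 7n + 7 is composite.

n = 12

At n = 12: 12² + 7·12 + 7 = 235 = 5·47, which is composite.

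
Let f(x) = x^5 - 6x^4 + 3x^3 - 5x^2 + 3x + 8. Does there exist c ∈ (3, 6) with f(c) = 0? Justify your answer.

f(3) = -190 and f(6) = 494, which have opposite signs.
f is continuous everywhere (it is a polynomial), in particular on [3, 6].
By the Intermediate Value Theorem, f takes the value 0 somewhere in the open interval.

Yes, such a c exists.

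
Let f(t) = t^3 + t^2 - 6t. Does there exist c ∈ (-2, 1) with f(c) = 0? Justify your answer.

f(-2) = 8 and f(1) = -4, which have opposite signs.
As a polynomial, f is continuous on every closed interval.
By the Intermediate Value Theorem, f takes the value 0 somewhere in the open interval.

Yes, f has a root in the interval.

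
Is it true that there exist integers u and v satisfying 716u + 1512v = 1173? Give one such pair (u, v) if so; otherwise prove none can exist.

Any value of 716u + 1512v is a multiple of gcd(716, 1512) = 4.
However 1173 leaves remainder 1 on division by 4.
Therefore 716u + 1512v = 1173 has no solution in integers.

No such integers exist.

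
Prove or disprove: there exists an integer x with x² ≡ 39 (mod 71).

No such integer exists.

71 is prime, so by Euler's criterion 39 is a square mod 71 iff 39^((71−1)/2) = 39^35 ≡ 1 (mod 71).
Repeated squaring mod 71: 39^2 = 1521 ≡ 30; 39^4 ≡ 30² = 900 ≡ 48; 39^8 ≡ 48² = 2304 ≡ 32; 39^16 ≡ 32² = 1024 ≡ 30; 39^32 ≡ 30² = 900 ≡ 48.
Since 35 = 32 + 2 + 1, 39^35 ≡ 48 · 30 · 39; multiplying out mod 71: 48·30 = 1440 ≡ 20, then 20·39 = 780 ≡ 70. Thus 39^35 ≡ 70 ≡ −1 (mod 71).
By Euler's criterion 39 is a quadratic non-residue mod 71: no x satisfies x² ≡ 39 (mod 71).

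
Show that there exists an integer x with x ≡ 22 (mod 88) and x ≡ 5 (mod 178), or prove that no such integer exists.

No such integer exists.

Reduce both congruences modulo 2, which divides 88 and 178: they say x ≡ 22 (mod 2) and x ≡ 5 (mod 2).
However 22 ≡ 0 and 5 ≡ 1 (mod 2), and 0 ≠ 1.
Therefore no such x exists.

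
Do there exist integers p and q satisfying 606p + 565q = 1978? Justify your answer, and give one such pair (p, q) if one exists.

p = 503, q = -536

606 and 565 are coprime, so 606p + 565q ranges over all of ℤ.
Run the Euclidean algorithm on 606 and 565: 606 = 1·565 + 41, 565 = 13·41 + 32, 41 = 1·32 + 9, 32 = 3·9 + 5, 9 = 1·5 + 4, 5 = 1·4 + 1, 4 = 4·1 + 0.
Unwinding: 1 = 5 − 1·4 = 5 − (9 − 1·5) = −9 + 2·5 = −9 + 2·(32 − 3·9) = 2·32 − 7·9 = 2·32 − 7·(41 − 1·32) = −7·41 + 9·32 = −7·41 + 9·(565 − 13·41) = 9·565 − 124·41 = 9·565 − 124·(606 − 1·565) = −124·606 + 133·565, i.e. 606·(-124) + 565·133 = 1.
Times 1978: 606·(-245272) + 565·263074 = 1978, so (-245272, 263074) solves it.
The general solution is p = -245272 + 565k, q = 263074 − 606k; taking k = 435 gives the smaller pair p = 503, q = -536.
Check: 606·503 + 565·(-536) = 304818 − 302840 = 1978. ✓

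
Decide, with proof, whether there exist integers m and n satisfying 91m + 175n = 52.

Any value of 91m + 175n is a multiple of gcd(91, 175) = 7.
But 52 = 7·7 + 3, so 7 ∤ 52.
Therefore 91m + 175n = 52 has no solution in integers.

There are no such integers.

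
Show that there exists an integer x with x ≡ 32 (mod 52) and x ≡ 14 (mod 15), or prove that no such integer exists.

The moduli 52 and 15 are coprime, so by the Chinese Remainder Theorem a unique solution modulo 780 exists.
Write x = 32 + 52t and require 32 + 52t ≡ 14 (mod 15), i.e. 52t ≡ 12 (mod 15).
52 ≡ 7 (mod 15), so this reads 7t ≡ 12 (mod 15). To invert 7 modulo 15: 15 = 2·7 + 1, 7 = 7·1 + 0, and unwinding, 1 = 15 − 2·7. Thus 7⁻¹ ≡ -2 ≡ 13 (mod 15).
Multiplying by 13: t ≡ 13·12 = 156 ≡ 6 (mod 15).
With t = 6: x = 32 + 52·6 = 344.
Indeed 344 ≡ 32 (mod 52) and 344 ≡ 14 (mod 15).

x = 344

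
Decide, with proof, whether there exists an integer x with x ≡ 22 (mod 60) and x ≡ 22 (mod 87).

x = 22

gcd(60, 87) = 3. A simultaneous solution exists iff 22 ≡ 22 (mod 3); here 22 mod 3 = 1 = 22 mod 3, so it does.
The smallest candidate x = 22 works directly: 22 ≡ 22 (mod 87).
Indeed 22 ≡ 22 (mod 60) and 22 ≡ 22 (mod 87).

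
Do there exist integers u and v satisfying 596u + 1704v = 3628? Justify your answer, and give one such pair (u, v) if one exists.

u = 89, v = -29

Since gcd(596, 1704) = 4 and 3628 = 4·907, Bézout's identity guarantees a solution.
Dividing through by 4 reduces the equation to 149u + 426v = 907.
Euclidean algorithm: 426 = 2·149 + 128, 149 = 1·128 + 21, 128 = 6·21 + 2, 21 = 10·2 + 1, 2 = 2·1 + 0.
Unwinding: 1 = 21 − 10·2 = 21 − 10·(128 − 6·21) = −10·128 + 61·21 = −10·128 + 61·(149 − 1·128) = 61·149 − 71·128 = 61·149 − 71·(426 − 2·149) = −71·426 + 203·149, i.e. 149·203 + 426·(-71) = 1.
Multiplying through by 907: u = 203·907 = 184121, v = (-71)·907 = -64397 is a solution.
Shifting by a multiple of (426, −149) keeps it a solution: u = 184121 − 432·426 = 89, v = -64397 + 432·149 = -29.
Check: 596·89 + 1704·(-29) = 53044 − 49416 = 3628. ✓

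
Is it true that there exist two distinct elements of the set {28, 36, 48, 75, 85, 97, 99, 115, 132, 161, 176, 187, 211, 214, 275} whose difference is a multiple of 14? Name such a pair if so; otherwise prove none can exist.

The pair (36, 176) works.

Reduce each element mod 14: 28↦0, 36↦8, 48↦6, 75↦5, 85↦1, 97↦13, 99↦1, 115↦3, 132↦6, 161↦7, 176↦8, 187↦5, 211↦1, 214↦4, 275↦9. The residue 8 repeats (at 36 and 176), and 176 − 36 = 140 = 10·14.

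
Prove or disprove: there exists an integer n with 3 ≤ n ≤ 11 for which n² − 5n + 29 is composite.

n = 11

At n = 11: 11² − 5·11 + 29 = 95 = 5·19, which is composite.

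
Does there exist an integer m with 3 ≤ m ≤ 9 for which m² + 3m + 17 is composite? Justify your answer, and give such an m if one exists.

m = 8

At m = 8: 8² + 3·8 + 17 = 105 = 3·35, which is composite.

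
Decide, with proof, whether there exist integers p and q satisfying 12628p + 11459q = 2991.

Both 12628 and 11459 are divisible by gcd(12628, 11459) = 7, hence so is any combination 12628p + 11459q.
However 2991 leaves remainder 2 on division by 7.
Therefore 12628p + 11459q = 2991 has no solution in integers.

There are no such integers.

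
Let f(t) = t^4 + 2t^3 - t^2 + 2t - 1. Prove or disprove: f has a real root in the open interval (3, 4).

No.

The endpoint values f(3) = 131 and f(4) = 375 are both positive. Claim: f(t) > 0 for every t in (3, 4).
Shift to the endpoint 3: with t = 3 + u (0 < u < 1), one computes f(3 + u) = u^4 + 14u^3 + 71u^2 + 158u + 131.
All 5 nonzero coefficients of this polynomial in u are positive; hence for u > 0 the value is a sum of positive terms (the constant 131 among them).
Therefore f(t) > 0 throughout (3, 4), and f has no zero there.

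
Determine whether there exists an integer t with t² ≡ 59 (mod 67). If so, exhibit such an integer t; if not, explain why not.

t = 40 works: 40² = 1600, and 1600 − 59 = 1541 = 23·67.

t = 40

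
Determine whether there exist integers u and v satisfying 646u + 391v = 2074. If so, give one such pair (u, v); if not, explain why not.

Since gcd(646, 391) = 17 and 2074 = 17·122, Bézout's identity guarantees a solution.
Dividing through by 17 reduces the equation to 38u + 23v = 122.
Euclidean algorithm: 38 = 1·23 + 15, 23 = 1·15 + 8, 15 = 1·8 + 7, 8 = 1·7 + 1, 7 = 7·1 + 0.
Unwinding: 1 = 8 − 1·7 = 8 − (15 − 1·8) = −15 + 2·8 = −15 + 2·(23 − 1·15) = 2·23 − 3·15 = 2·23 − 3·(38 − 1·23) = −3·38 + 5·23, i.e. 38·(-3) + 23·5 = 1.
Times 122: 38·(-366) + 23·610 = 122, so (-366, 610) solves it.
Adding 16·23 to u and subtracting 16·38 from v gives the tidier solution (2, 2).
Indeed 646·2 + 391·2 = 1292 + 782 = 2074.

u = 2, v = 2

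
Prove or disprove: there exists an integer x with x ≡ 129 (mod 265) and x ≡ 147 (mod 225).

Reduce both congruences modulo 5, which divides 265 and 225: they say x ≡ 129 (mod 5) and x ≡ 147 (mod 5).
However 129 ≡ 4 and 147 ≡ 2 (mod 5), and 4 ≠ 2.
Therefore no such x exists.

There is no such integer.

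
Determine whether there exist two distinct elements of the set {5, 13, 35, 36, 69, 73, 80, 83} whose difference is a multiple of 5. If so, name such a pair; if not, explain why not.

5 mod 5 = 0 and 35 mod 5 = 0, so 35 − 5 = 30 = 6·5.

The pair (5, 35) works.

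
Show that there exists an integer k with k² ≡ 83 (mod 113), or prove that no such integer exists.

k = 99

Take k = 99. Then 99² = 9801 = 86·113 + 83, so 99² ≡ 83 (mod 113).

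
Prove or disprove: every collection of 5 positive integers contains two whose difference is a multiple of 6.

No; for instance {7, 8, 9, 10, 11} is a counterexample.

Consider the 5 integers 7, 8, …, 11. They lie in distinct residue classes modulo 6, since 5 ≤ 6.
No two share a residue, so no pair has difference divisible by 6; the claim fails for this set.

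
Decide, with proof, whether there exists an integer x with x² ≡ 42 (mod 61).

x = 46

x = 46 works: 46² = 2116, and 2116 − 42 = 2074 = 34·61.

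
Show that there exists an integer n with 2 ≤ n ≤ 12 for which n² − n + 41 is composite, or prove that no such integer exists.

The values for n = 2, 3, …, 12 are 43, 47, 53, 61, 71, 83, 97, 113, 131, 151, 173, and each of these is prime.
So no value in the range makes the expression composite.

No such integer n in that range exists.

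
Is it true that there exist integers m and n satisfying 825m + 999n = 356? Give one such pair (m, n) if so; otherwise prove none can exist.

There are no such integers.

gcd(825, 999) = 3, so every integer of the form 825m + 999n is a multiple of 3.
But 356 is not a multiple of 3 (it leaves remainder 2).
So the equation is unsolvable over ℤ.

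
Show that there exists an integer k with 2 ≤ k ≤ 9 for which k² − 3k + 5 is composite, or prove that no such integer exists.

At k = 7: 7² − 3·7 + 5 = 33 = 3·11, which is composite.

k = 7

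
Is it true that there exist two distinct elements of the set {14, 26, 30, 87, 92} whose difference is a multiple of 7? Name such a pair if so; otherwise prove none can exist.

There is no such pair.

Reduce each element modulo 7: 14↦0, 26↦5, 30↦2, 87↦3, 92↦1.
These 5 residues are pairwise different, hence no difference of two elements is divisible by 7.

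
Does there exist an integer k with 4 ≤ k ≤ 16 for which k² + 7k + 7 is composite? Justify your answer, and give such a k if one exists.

k = 14

At k = 14: 14² + 7·14 + 7 = 301 = 7·43, which is composite.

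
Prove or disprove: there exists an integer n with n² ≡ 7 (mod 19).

Take n = 11. Then 11² = 121 = 6·19 + 7, so 11² ≡ 7 (mod 19).

n = 11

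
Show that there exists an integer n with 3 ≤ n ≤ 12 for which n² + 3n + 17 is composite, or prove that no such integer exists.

At n = 8: 8² + 3·8 + 17 = 105 = 3·35, which is composite.

n = 8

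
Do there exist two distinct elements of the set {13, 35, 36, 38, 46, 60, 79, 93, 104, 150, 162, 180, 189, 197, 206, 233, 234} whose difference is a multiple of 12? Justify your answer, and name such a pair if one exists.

Both 36 and 60 leave remainder 0 on division by 12; their difference 24 = 2·12 is a multiple of 12.

The pair (36, 60) works.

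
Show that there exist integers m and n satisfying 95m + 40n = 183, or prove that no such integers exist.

No such integers exist.

Any value of 95m + 40n is a multiple of gcd(95, 40) = 5.
But 183 is not a multiple of 5 (it leaves remainder 3).
So the equation is unsolvable over ℤ.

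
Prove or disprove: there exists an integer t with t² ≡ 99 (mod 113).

Take t = 41. Then 41² = 1681 = 14·113 + 99, so 41² ≡ 99 (mod 113).

t = 41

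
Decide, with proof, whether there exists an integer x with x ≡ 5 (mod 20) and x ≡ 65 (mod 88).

The moduli are not coprime: gcd(20, 88) = 4. Compatibility requires 4 ∣ (65 − 5) = 60, which holds, so solutions exist.
The integers ≡ 5 (mod 20) are 5, 25, 45, 65, …; their remainders mod 88 are 5, 25, 45, 65, so x = 65 is the first that is ≡ 65 (mod 88).
Verify: 65 = 3·20 + 5 and 65 = 0·88 + 65. ✓

x = 65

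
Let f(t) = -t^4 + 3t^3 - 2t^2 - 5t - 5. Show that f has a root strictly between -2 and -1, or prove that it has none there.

The endpoint values f(-2) = -43 and f(-1) = -6 are both negative. Claim: f(t) < 0 for every t in (-2, -1).
Shift to the endpoint -1: with t = -1 − u (0 < u < 1), one computes f(-1 − u) = -u^4 - 7u^3 - 17u^2 - 12u - 6.
All 5 nonzero coefficients of this polynomial in u are negative; hence for u > 0 the value is a sum of negative terms (the constant -6 among them).
So f is strictly negative on (-2, -1); no root exists in the interval.

f has no root in that interval.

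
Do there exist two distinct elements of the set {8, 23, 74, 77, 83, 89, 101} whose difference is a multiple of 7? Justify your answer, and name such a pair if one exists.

Reduce each element modulo 7: 8↦1, 23↦2, 74↦4, 77↦0, 83↦6, 89↦5, 101↦3.
All 7 residues are distinct, so no two elements differ by a multiple of 7.

There is no such pair.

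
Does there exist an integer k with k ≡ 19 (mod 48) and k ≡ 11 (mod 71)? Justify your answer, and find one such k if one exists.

The moduli 48 and 71 are coprime, so by the Chinese Remainder Theorem a unique solution modulo 3408 exists.
Any solution of the first congruence is k = 19 + 48t; substituting into the second, 48t ≡ 11 − 19 ≡ 63 (mod 71).
Invert 48 mod 71 by the Euclidean algorithm: 71 = 1·48 + 23, 48 = 2·23 + 2, 23 = 11·2 + 1, 2 = 2·1 + 0; back-substituting, 1 = 23 − 11·2 = 23 − 11·(48 − 2·23) = −11·48 + 23·23 = −11·48 + 23·(71 − 1·48) = 23·71 − 34·48. Hence 48·(-34) ≡ 1, so 48⁻¹ ≡ -34 ≡ 37 (mod 71).
Therefore t ≡ 37·63 = 2331 ≡ 59 (mod 71).
With t = 59: k = 19 + 48·59 = 2851.
Verify: 2851 = 59·48 + 19 and 2851 = 40·71 + 11. ✓

k = 2851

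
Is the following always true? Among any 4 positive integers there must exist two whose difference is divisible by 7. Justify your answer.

No, the set {10, 11, 12, 13} is a counterexample.

Consider the 4 integers 10, 11, 12, 13. They lie in distinct residue classes modulo 7, since 4 ≤ 7.
No two share a residue, so no pair has difference divisible by 7; the claim fails for this set.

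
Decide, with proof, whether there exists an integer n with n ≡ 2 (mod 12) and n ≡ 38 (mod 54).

gcd(12, 54) = 6. A simultaneous solution exists iff 2 ≡ 38 (mod 6); here 2 mod 6 = 2 = 38 mod 6, so it does.
Step through n = 2, 2 + 12, 2 + 2·12, …: the values 2, 14, 26, 38 reduce mod 54 to 2, 14, 26, 38. The value 38 hits 38.
Check: 38 mod 12 = 2, 38 mod 54 = 38. ✓

n = 38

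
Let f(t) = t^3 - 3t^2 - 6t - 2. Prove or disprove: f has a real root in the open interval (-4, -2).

No.

f(-4) = -90 and f(-2) = -10, both negative, so a sign-change argument is unavailable; we show f keeps this sign on the whole interval.
Shift to the endpoint -2: with t = -2 − u (0 < u < 2), one computes f(-2 − u) = -u^3 - 9u^2 - 18u - 10.
All 4 nonzero coefficients of this polynomial in u are negative; hence for u > 0 the value is a sum of negative terms (the constant -10 among them).
So f is strictly negative on (-4, -2); no root exists in the interval.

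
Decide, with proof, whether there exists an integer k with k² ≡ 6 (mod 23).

k = 12

Take k = 12. Then 12² = 144 = 6·23 + 6, so 12² ≡ 6 (mod 23).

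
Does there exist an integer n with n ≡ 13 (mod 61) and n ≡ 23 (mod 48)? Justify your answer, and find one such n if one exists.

gcd(61, 48) = 1, so the Chinese Remainder Theorem guarantees exactly one residue class mod 2928 satisfying both.
Write n = 13 + 61t and require 13 + 61t ≡ 23 (mod 48), i.e. 61t ≡ 10 (mod 48).
61 ≡ 13 (mod 48), so this reads 13t ≡ 10 (mod 48). Since 13·37 = 481 = 10·48 + 1, the inverse of 13 mod 48 is 37.
Multiplying by 37: t ≡ 37·10 = 370 ≡ 34 (mod 48).
With t = 34: n = 13 + 61·34 = 2087.
Verify: 2087 = 34·61 + 13 and 2087 = 43·48 + 23. ✓

n = 2087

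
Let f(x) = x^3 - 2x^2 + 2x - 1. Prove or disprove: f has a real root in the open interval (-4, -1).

f(-4) = -105 and f(-1) = -6, both negative.
f'(x) = 3x^2 - 4x + 2 has discriminant (-4)² − 4·3·2 = -8 < 0, so f' has no real roots and is positive for every real x.
So f is strictly increasing; between -4 and -1 its values lie between f(-4) = -105 and f(-1) = -6, all negative. Therefore f has no root in (-4, -1).

f has no root in that interval.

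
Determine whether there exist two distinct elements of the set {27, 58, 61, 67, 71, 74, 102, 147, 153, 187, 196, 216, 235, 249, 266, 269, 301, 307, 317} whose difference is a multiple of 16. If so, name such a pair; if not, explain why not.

Both 27 and 187 leave remainder 11 on division by 16; their difference 160 = 10·16 is a multiple of 16.

27 and 187 are such a pair.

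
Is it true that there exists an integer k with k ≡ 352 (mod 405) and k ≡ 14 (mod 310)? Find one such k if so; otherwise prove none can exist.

Reduce both congruences modulo 5, which divides 405 and 310: they say k ≡ 352 (mod 5) and k ≡ 14 (mod 5).
However 352 ≡ 2 and 14 ≡ 4 (mod 5), and 2 ≠ 4.
Therefore no such k exists.

There is no such integer.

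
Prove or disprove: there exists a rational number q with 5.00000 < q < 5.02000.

Scale by 51: the interval becomes (255.00000, 256.02000), which contains the integer 256.
Hence 256/51 is a rational number with 5.00000 < 256/51 < 5.02000.

q = 256/51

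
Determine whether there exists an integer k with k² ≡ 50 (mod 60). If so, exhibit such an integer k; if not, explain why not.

No, no such integer exists.

Since 3 ∣ 60, a solution of k² ≡ 50 (mod 60) would also satisfy k² ≡ 50 ≡ 2 (mod 3).
Squares mod 3 repeat after k = 1 (as (−k)² = k²); for k = 0..1 they are 0, 1.
The set of squares mod 3 is therefore {0, 1}, which does not contain 2.
Hence no integer k has k² ≡ 50 (mod 60).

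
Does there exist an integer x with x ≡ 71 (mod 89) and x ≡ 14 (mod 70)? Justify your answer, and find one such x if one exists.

x = 6034

Since 89 and 70 share no common factor, CRT says the pair of congruences has a solution (unique mod 6230).
Write x = 71 + 89t and require 71 + 89t ≡ 14 (mod 70), i.e. 89t ≡ 13 (mod 70).
89 ≡ 19 (mod 70), so this reads 19t ≡ 13 (mod 70). Invert 19 mod 70 by the Euclidean algorithm: 70 = 3·19 + 13, 19 = 1·13 + 6, 13 = 2·6 + 1, 6 = 6·1 + 0; back-substituting, 1 = 13 − 2·6 = 13 − 2·(19 − 1·13) = −2·19 + 3·13 = −2·19 + 3·(70 − 3·19) = 3·70 − 11·19. Hence 19·(-11) ≡ 1, so 19⁻¹ ≡ -11 ≡ 59 (mod 70).
Therefore t ≡ 59·13 = 767 ≡ 67 (mod 70).
With t = 67: x = 71 + 89·67 = 6034.
Indeed 6034 ≡ 71 (mod 89) and 6034 ≡ 14 (mod 70).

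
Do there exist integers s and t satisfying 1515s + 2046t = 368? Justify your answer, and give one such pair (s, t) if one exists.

There are no such integers.

Both 1515 and 2046 are divisible by gcd(1515, 2046) = 3, hence so is any combination 1515s + 2046t.
But 368 is not a multiple of 3 (it leaves remainder 2).
Hence no integers s, t satisfy the equation.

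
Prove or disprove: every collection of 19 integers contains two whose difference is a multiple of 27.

No; for instance {118, 119, 120, 121, 122, 123, 124, 125, 126, 127, 128, 129, 130, 131, 132, 133, 134, 135, 136} is a counterexample.

Take the 19 consecutive integers 118, 119, …, 136: their residues mod 27 are all distinct because 19 ≤ 27.
The differences between them range over 1, …, 18, none of which is divisible by 27.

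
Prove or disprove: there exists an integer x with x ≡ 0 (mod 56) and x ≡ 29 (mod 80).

There is no such integer.

Both moduli are multiples of 8 = gcd(56, 80), so any solution would satisfy x ≡ 0 and x ≡ 29 modulo 8 simultaneously.
But 0 mod 8 = 0 while 29 mod 8 = 5, a contradiction.
So no integer satisfies both congruences.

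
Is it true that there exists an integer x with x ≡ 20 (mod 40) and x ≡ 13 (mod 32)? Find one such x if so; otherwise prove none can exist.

gcd(40, 32) = 8. If x ≡ 20 (mod 40) and x ≡ 13 (mod 32), then x ≡ 20 (mod 8) and x ≡ 13 (mod 8).
However 20 ≡ 4 and 13 ≡ 5 (mod 8), and 4 ≠ 5.
Therefore no such x exists.

No, no such integer exists.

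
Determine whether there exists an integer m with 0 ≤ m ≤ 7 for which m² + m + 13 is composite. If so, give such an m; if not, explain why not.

m = 3

At m = 3: 3² + 3 + 13 = 25 = 5·5, which is composite.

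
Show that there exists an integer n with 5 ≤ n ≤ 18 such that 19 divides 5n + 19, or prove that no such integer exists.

No such integer n in that range exists.

At n = 5, 5·5 + 19 = 44 ≡ 6 (mod 19), and each step in n adds 5, giving residues 6, 11, 16, 2, 7, 12, 17, 3, 8, 13, 18, 4, 9, 14 for n = 5, 6, …, 18.
None is 0, so 19 never divides 5n + 19 on this range.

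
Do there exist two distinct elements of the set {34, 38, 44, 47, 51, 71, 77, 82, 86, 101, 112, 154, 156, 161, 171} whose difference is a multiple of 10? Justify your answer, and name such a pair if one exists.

Reduce each element mod 10: 34↦4, 38↦8, 44↦4, 47↦7, 51↦1, 71↦1, 77↦7, 82↦2, 86↦6, 101↦1, 112↦2, 154↦4, 156↦6, 161↦1, 171↦1. The residue 4 repeats (at 34 and 44), and 44 − 34 = 10 = 1·10.

The pair (34, 44) works.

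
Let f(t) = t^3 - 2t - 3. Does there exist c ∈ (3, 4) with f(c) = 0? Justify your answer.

f(3) = 18 and f(4) = 53, both positive, so a sign-change argument is unavailable; we show f keeps this sign on the whole interval.
Substitute t = 3 + u, where 0 < u < 1 on the interval. Expanding, f(3 + u) = u^3 + 9u^2 + 25u + 18.
The nonzero coefficients here are all positive, so for u > 0 every term is positive (or zero), and the constant term 18 is strictly positive.
So f is strictly positive on (3, 4); no root exists in the interval.

No such root exists.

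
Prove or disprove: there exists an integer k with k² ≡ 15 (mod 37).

No such integer exists.

Apply Euler's criterion with the prime 37: 15 is a quadratic residue iff 15^18 ≡ 1 (mod 37), and a non-residue iff it is ≡ −1.
Repeated squaring mod 37: 15^2 = 225 ≡ 3; 15^4 ≡ 3² = 9 ≡ 9; 15^8 ≡ 9² = 81 ≡ 7; 15^16 ≡ 7² = 49 ≡ 12.
Since 18 = 16 + 2, 15^18 ≡ 12 · 3; multiplying out mod 37: 12·3 = 36 ≡ 36. Thus 15^18 ≡ 36 ≡ −1 (mod 37).
By Euler's criterion 15 is a quadratic non-residue mod 37: no k satisfies k² ≡ 15 (mod 37).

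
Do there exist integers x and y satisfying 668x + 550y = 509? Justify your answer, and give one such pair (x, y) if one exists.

Any value of 668x + 550y is a multiple of gcd(668, 550) = 2.
However 509 leaves remainder 1 on division by 2.
Therefore 668x + 550y = 509 has no solution in integers.

There are no such integers.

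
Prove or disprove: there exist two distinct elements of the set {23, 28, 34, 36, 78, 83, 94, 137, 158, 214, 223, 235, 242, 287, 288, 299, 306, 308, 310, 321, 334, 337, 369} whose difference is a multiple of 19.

23 and 137 are such a pair.

Reduce each element mod 19: 23↦4, 28↦9, 34↦15, 36↦17, 78↦2, 83↦7, 94↦18, 137↦4, 158↦6, 214↦5, 223↦14, 235↦7, 242↦14, 287↦2, 288↦3, 299↦14, 306↦2, 308↦4, 310↦6, 321↦17, 334↦11, 337↦14, 369↦8. The residue 4 repeats (at 23 and 137), and 137 − 23 = 114 = 6·19.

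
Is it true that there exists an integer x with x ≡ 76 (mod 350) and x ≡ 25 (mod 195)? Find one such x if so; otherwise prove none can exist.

There is no such integer.

Both moduli are multiples of 5 = gcd(350, 195), so any solution would satisfy x ≡ 76 and x ≡ 25 modulo 5 simultaneously.
These are incompatible: 76 − 25 = 51 is not divisible by 5.
Hence the system has no solution.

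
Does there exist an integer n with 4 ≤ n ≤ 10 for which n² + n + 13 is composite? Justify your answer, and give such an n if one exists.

At n = 7: 7² + 7 + 13 = 69 = 3·23, which is composite.

n = 7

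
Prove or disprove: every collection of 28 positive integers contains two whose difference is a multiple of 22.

Yes.

Partition the integers by their residue mod 22; there are 22 classes.
Placing 28 integers into 22 classes, some class receives at least two — say a and b.
Equal remainders mean a − b ≡ 0 (mod 22), so 22 divides their difference.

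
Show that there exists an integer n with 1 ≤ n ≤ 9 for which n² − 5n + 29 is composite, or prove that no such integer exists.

n = 4

At n = 4: 4² − 5·4 + 29 = 25 = 5·5, which is composite.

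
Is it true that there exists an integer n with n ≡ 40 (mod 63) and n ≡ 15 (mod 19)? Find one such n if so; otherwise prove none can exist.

Since 63 and 19 share no common factor, CRT says the pair of congruences has a solution (unique mod 1197).
Write n = 40 + 63t and require 40 + 63t ≡ 15 (mod 19), i.e. 63t ≡ 13 (mod 19).
63 ≡ 6 (mod 19), so this reads 6t ≡ 13 (mod 19). Invert 6 mod 19 by the Euclidean algorithm: 19 = 3·6 + 1, 6 = 6·1 + 0; back-substituting, 1 = 19 − 3·6. Hence 6·(-3) ≡ 1, so 6⁻¹ ≡ -3 ≡ 16 (mod 19).
Therefore t ≡ 16·13 = 208 ≡ 18 (mod 19).
With t = 18: n = 40 + 63·18 = 1174.
Check: 1174 mod 63 = 40, 1174 mod 19 = 15. ✓

n = 1174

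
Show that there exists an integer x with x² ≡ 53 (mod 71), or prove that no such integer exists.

No, no such integer exists.

71 is prime, so by Euler's criterion 53 is a square mod 71 iff 53^((71−1)/2) = 53^35 ≡ 1 (mod 71).
Squaring successively (mod 71): 53^2 = 2809 ≡ 40; 53^4 ≡ 40² = 1600 ≡ 38; 53^8 ≡ 38² = 1444 ≡ 24; 53^16 ≡ 24² = 576 ≡ 8; 53^32 ≡ 8² = 64 ≡ 64.
Since 35 = 32 + 2 + 1, 53^35 ≡ 64 · 40 · 53; multiplying out mod 71: 64·40 = 2560 ≡ 4, then 4·53 = 212 ≡ 70. Thus 53^35 ≡ 70 ≡ −1 (mod 71).
The value −1 means 53 is a non-residue modulo 71, so x² ≡ 53 (mod 71) is impossible.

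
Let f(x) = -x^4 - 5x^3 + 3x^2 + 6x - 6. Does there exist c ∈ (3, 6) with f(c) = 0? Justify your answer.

No.

f(3) = -177 and f(6) = -2238, both negative, so a sign-change argument is unavailable; we show f keeps this sign on the whole interval.
Shift to the endpoint 3: with x = 3 + u (0 < u < 3), one computes f(3 + u) = -u^4 - 17u^3 - 96u^2 - 219u - 177.
All 5 nonzero coefficients of this polynomial in u are negative; hence for u > 0 the value is a sum of negative terms (the constant -177 among them).
So f is strictly negative on (3, 6); no root exists in the interval.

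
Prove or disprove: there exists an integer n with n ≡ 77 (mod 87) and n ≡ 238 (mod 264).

gcd(87, 264) = 3. If n ≡ 77 (mod 87) and n ≡ 238 (mod 264), then n ≡ 77 (mod 3) and n ≡ 238 (mod 3).
But 77 mod 3 = 2 while 238 mod 3 = 1, a contradiction.
Therefore no such n exists.

No, no such integer exists.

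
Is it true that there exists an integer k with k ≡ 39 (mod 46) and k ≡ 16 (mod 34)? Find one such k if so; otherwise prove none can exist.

Both moduli are multiples of 2 = gcd(46, 34), so any solution would satisfy k ≡ 39 and k ≡ 16 modulo 2 simultaneously.
However 39 ≡ 1 and 16 ≡ 0 (mod 2), and 1 ≠ 0.
Therefore no such k exists.

No, no such integer exists.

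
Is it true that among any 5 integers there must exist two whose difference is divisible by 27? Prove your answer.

No; for instance {65, 66, 67, 68, 69} is a counterexample.

Take the 5 consecutive integers 65, 66, …, 69: their residues mod 27 are all distinct because 5 ≤ 27.
The differences between them range over 1, …, 4, none of which is divisible by 27.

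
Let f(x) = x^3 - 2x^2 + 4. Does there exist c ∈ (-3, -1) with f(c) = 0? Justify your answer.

Such a root exists.

f(-3) = -41 and f(-1) = 1, which have opposite signs.
Since f is a polynomial it is continuous on [-3, -1].
So by the Intermediate Value Theorem there is a c strictly between -3 and -1 with f(c) = 0.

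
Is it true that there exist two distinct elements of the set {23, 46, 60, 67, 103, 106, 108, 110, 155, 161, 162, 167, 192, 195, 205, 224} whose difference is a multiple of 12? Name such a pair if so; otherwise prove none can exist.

Reduce each element mod 12: 23↦11, 46↦10, 60↦0, 67↦7, 103↦7, 106↦10, 108↦0, 110↦2, 155↦11, 161↦5, 162↦6, 167↦11, 192↦0, 195↦3, 205↦1, 224↦8. The residue 11 repeats (at 23 and 155), and 155 − 23 = 132 = 11·12.

Yes: 23 and 155.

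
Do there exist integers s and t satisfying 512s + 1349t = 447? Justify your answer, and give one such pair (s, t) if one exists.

s = 541, t = -205

512 and 1349 are coprime, so 512s + 1349t ranges over all of ℤ.
Run the Euclidean algorithm on 1349 and 512: 1349 = 2·512 + 325, 512 = 1·325 + 187, 325 = 1·187 + 138, 187 = 1·138 + 49, 138 = 2·49 + 40, 49 = 1·40 + 9, 40 = 4·9 + 4, 9 = 2·4 + 1, 4 = 4·1 + 0.
Unwinding: 1 = 9 − 2·4 = 9 − 2·(40 − 4·9) = −2·40 + 9·9 = −2·40 + 9·(49 − 1·40) = 9·49 − 11·40 = 9·49 − 11·(138 − 2·49) = −11·138 + 31·49 = −11·138 + 31·(187 − 1·138) = 31·187 − 42·138 = 31·187 − 42·(325 − 1·187) = −42·325 + 73·187 = −42·325 + 73·(512 − 1·325) = 73·512 − 115·325 = 73·512 − 115·(1349 − 2·512) = −115·1349 + 303·512, i.e. 512·303 + 1349·(-115) = 1.
Multiplying through by 447: s = 303·447 = 135441, t = (-115)·447 = -51405 is a solution.
The general solution is s = 135441 + 1349k, t = -51405 − 512k; taking k = -100 gives the smaller pair s = 541, t = -205.
Indeed 512·541 + 1349·(-205) = 276992 − 276545 = 447.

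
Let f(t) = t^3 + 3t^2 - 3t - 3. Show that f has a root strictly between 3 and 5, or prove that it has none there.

f has no root in that interval.

The endpoint values f(3) = 42 and f(5) = 182 are both positive. Claim: f(t) > 0 for every t in (3, 5).
Shift to the endpoint 3: with t = 3 + u (0 < u < 2), one computes f(3 + u) = u^3 + 12u^2 + 42u + 42.
All 4 nonzero coefficients of this polynomial in u are positive; hence for u > 0 the value is a sum of positive terms (the constant 42 among them).
So f is strictly positive on (3, 5); no root exists in the interval.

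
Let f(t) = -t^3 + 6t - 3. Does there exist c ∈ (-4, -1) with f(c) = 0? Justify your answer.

Such a root exists.

f(-4) = 37 and f(-1) = -8, which have opposite signs.
f is continuous everywhere (it is a polynomial), in particular on [-4, -1].
By the Intermediate Value Theorem f must vanish at some point of (-4, -1).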